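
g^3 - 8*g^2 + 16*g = g*(g - 4)^2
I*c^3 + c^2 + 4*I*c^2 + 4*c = c*(c + 4)*(I*c + 1)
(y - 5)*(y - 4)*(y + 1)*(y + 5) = y^4 - 3*y^3 - 29*y^2 + 75*y + 100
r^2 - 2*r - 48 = (r - 8)*(r + 6)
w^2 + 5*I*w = w*(w + 5*I)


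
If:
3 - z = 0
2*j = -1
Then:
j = -1/2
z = 3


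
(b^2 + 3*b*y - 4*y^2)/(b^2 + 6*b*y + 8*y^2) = (b - y)/(b + 2*y)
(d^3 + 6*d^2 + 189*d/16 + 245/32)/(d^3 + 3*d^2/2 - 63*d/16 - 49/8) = (d + 5/2)/(d - 2)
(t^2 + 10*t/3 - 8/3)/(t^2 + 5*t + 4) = (t - 2/3)/(t + 1)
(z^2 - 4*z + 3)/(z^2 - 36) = (z^2 - 4*z + 3)/(z^2 - 36)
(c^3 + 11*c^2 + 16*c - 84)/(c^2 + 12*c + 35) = (c^2 + 4*c - 12)/(c + 5)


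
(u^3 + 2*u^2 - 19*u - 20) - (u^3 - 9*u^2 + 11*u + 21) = 11*u^2 - 30*u - 41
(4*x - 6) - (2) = 4*x - 8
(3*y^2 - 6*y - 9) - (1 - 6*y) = 3*y^2 - 10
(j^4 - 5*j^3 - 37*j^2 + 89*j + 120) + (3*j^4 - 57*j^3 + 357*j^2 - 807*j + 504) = 4*j^4 - 62*j^3 + 320*j^2 - 718*j + 624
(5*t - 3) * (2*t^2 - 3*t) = 10*t^3 - 21*t^2 + 9*t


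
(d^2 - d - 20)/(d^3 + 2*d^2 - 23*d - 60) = 1/(d + 3)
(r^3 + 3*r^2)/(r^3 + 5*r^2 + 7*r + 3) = r^2/(r^2 + 2*r + 1)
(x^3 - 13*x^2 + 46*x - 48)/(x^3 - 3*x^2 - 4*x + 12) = (x - 8)/(x + 2)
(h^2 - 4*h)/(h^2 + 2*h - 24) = h/(h + 6)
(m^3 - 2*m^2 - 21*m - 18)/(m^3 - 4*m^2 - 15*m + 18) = (m + 1)/(m - 1)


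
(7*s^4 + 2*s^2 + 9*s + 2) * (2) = 14*s^4 + 4*s^2 + 18*s + 4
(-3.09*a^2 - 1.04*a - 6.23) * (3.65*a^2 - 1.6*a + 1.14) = -11.2785*a^4 + 1.148*a^3 - 24.5981*a^2 + 8.7824*a - 7.1022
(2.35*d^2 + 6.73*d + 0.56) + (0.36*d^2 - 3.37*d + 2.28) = 2.71*d^2 + 3.36*d + 2.84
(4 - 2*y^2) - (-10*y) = -2*y^2 + 10*y + 4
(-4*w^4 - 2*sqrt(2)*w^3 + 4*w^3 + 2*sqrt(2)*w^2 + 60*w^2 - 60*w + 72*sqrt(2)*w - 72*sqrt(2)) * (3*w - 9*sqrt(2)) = -12*w^5 + 12*w^4 + 30*sqrt(2)*w^4 - 30*sqrt(2)*w^3 + 216*w^3 - 324*sqrt(2)*w^2 - 216*w^2 - 1296*w + 324*sqrt(2)*w + 1296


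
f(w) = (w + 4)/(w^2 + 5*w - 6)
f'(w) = (-2*w - 5)*(w + 4)/(w^2 + 5*w - 6)^2 + 1/(w^2 + 5*w - 6)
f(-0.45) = -0.44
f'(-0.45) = -0.35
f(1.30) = 2.42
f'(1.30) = -7.94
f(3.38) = 0.33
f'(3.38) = -0.13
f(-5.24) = 0.26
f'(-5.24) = -0.51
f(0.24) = -0.89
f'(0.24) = -1.24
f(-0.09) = -0.61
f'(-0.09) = -0.61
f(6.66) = 0.15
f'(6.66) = -0.02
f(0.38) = -1.11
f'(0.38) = -1.87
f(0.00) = -0.67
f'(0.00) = -0.72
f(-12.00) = -0.10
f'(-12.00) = -0.01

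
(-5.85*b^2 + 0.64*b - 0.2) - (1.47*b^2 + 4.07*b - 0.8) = -7.32*b^2 - 3.43*b + 0.6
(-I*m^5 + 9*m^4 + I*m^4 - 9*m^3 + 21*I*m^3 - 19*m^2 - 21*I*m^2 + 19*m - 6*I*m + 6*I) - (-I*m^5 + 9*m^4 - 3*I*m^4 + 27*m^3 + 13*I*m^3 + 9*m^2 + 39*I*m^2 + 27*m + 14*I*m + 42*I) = 4*I*m^4 - 36*m^3 + 8*I*m^3 - 28*m^2 - 60*I*m^2 - 8*m - 20*I*m - 36*I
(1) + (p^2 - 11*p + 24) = p^2 - 11*p + 25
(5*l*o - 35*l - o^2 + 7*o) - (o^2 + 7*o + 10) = 5*l*o - 35*l - 2*o^2 - 10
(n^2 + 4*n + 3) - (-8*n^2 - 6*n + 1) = 9*n^2 + 10*n + 2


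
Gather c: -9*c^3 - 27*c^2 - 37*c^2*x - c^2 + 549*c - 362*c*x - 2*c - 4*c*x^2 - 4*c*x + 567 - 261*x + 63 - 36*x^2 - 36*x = -9*c^3 + c^2*(-37*x - 28) + c*(-4*x^2 - 366*x + 547) - 36*x^2 - 297*x + 630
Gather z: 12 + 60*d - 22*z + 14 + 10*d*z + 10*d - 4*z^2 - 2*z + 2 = 70*d - 4*z^2 + z*(10*d - 24) + 28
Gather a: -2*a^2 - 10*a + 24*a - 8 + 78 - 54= -2*a^2 + 14*a + 16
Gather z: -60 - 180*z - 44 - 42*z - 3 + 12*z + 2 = -210*z - 105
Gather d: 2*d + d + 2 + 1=3*d + 3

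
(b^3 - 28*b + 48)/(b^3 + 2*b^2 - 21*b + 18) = (b^2 - 6*b + 8)/(b^2 - 4*b + 3)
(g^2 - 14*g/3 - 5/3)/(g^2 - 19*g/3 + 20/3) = (3*g + 1)/(3*g - 4)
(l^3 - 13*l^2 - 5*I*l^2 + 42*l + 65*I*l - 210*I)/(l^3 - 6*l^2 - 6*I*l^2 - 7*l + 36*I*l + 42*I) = (l^2 - l*(6 + 5*I) + 30*I)/(l^2 + l*(1 - 6*I) - 6*I)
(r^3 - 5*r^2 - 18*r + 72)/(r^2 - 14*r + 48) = (r^2 + r - 12)/(r - 8)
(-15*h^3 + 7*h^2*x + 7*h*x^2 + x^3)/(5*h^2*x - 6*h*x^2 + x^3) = (15*h^2 + 8*h*x + x^2)/(x*(-5*h + x))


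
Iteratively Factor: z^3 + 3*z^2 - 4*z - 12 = (z + 3)*(z^2 - 4) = (z - 2)*(z + 3)*(z + 2)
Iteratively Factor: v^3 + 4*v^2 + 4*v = (v)*(v^2 + 4*v + 4) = v*(v + 2)*(v + 2)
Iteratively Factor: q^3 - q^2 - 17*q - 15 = (q - 5)*(q^2 + 4*q + 3) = (q - 5)*(q + 1)*(q + 3)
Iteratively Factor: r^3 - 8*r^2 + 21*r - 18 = (r - 3)*(r^2 - 5*r + 6) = (r - 3)*(r - 2)*(r - 3)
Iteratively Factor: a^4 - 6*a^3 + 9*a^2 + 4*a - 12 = (a - 2)*(a^3 - 4*a^2 + a + 6) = (a - 2)*(a + 1)*(a^2 - 5*a + 6) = (a - 3)*(a - 2)*(a + 1)*(a - 2)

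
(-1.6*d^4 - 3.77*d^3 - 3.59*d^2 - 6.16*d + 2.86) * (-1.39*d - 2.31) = 2.224*d^5 + 8.9363*d^4 + 13.6988*d^3 + 16.8553*d^2 + 10.2542*d - 6.6066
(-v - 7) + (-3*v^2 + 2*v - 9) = -3*v^2 + v - 16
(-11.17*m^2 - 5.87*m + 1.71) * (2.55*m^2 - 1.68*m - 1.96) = -28.4835*m^4 + 3.7971*m^3 + 36.1153*m^2 + 8.6324*m - 3.3516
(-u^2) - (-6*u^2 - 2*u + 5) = 5*u^2 + 2*u - 5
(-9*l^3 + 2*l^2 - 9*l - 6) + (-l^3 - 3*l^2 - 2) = -10*l^3 - l^2 - 9*l - 8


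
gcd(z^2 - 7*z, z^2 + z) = z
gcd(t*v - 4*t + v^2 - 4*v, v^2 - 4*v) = v - 4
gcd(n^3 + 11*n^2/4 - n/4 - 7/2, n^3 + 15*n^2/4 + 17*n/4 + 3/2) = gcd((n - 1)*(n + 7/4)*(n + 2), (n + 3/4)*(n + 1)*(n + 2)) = n + 2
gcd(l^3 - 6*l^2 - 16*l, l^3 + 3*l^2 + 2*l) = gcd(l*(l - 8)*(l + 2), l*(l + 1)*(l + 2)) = l^2 + 2*l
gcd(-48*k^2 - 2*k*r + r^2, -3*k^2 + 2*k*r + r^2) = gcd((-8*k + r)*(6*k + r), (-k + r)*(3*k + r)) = 1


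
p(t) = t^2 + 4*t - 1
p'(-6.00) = -8.00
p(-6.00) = 11.00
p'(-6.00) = -8.00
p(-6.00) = 11.00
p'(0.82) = 5.64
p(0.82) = 2.95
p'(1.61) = 7.22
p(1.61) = 8.03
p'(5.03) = 14.06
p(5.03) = 44.42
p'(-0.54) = 2.92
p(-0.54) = -2.87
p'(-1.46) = 1.08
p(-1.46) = -4.71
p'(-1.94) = 0.12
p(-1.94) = -5.00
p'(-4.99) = -5.98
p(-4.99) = 3.94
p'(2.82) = 9.64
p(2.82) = 18.23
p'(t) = 2*t + 4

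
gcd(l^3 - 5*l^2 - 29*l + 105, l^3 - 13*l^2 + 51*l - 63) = l^2 - 10*l + 21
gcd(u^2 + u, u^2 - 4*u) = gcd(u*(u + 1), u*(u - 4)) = u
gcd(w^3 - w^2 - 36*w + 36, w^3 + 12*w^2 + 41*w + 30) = w + 6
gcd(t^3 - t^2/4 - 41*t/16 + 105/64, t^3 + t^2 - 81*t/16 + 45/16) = t^2 - 2*t + 15/16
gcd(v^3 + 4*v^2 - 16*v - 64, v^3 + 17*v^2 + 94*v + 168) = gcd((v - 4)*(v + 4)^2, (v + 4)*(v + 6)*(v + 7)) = v + 4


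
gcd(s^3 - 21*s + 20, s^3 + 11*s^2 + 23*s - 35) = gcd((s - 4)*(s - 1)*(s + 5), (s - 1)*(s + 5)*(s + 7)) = s^2 + 4*s - 5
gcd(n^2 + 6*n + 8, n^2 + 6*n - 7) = 1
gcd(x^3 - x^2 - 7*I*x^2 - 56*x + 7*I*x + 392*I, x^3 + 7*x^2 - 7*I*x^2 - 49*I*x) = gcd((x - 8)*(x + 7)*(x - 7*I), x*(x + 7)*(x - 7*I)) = x^2 + x*(7 - 7*I) - 49*I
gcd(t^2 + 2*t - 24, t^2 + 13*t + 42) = t + 6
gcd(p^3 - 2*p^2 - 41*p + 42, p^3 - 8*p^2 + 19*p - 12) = p - 1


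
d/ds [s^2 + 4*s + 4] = 2*s + 4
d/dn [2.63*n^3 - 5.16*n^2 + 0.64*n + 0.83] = 7.89*n^2 - 10.32*n + 0.64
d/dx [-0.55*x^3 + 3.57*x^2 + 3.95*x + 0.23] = -1.65*x^2 + 7.14*x + 3.95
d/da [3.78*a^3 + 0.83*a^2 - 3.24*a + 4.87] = 11.34*a^2 + 1.66*a - 3.24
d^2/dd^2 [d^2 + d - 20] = 2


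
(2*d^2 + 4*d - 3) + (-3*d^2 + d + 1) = -d^2 + 5*d - 2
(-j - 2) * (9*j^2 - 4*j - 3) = -9*j^3 - 14*j^2 + 11*j + 6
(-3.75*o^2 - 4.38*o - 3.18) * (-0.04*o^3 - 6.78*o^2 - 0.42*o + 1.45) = 0.15*o^5 + 25.6002*o^4 + 31.3986*o^3 + 17.9625*o^2 - 5.0154*o - 4.611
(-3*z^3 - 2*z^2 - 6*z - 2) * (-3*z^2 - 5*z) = 9*z^5 + 21*z^4 + 28*z^3 + 36*z^2 + 10*z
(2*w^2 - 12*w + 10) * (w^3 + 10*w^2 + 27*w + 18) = 2*w^5 + 8*w^4 - 56*w^3 - 188*w^2 + 54*w + 180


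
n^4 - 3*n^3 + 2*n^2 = n^2*(n - 2)*(n - 1)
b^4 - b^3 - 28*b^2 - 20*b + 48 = (b - 6)*(b - 1)*(b + 2)*(b + 4)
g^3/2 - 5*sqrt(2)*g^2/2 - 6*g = g*(g/2 + sqrt(2)/2)*(g - 6*sqrt(2))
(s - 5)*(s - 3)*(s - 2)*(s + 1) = s^4 - 9*s^3 + 21*s^2 + s - 30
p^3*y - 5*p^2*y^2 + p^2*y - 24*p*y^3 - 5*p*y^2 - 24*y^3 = (p - 8*y)*(p + 3*y)*(p*y + y)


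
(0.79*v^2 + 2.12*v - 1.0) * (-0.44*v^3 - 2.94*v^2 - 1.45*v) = -0.3476*v^5 - 3.2554*v^4 - 6.9383*v^3 - 0.134*v^2 + 1.45*v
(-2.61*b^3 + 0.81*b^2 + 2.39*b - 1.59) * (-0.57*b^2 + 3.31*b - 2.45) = 1.4877*b^5 - 9.1008*b^4 + 7.7133*b^3 + 6.8327*b^2 - 11.1184*b + 3.8955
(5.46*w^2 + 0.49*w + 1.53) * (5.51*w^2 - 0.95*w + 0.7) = 30.0846*w^4 - 2.4871*w^3 + 11.7868*w^2 - 1.1105*w + 1.071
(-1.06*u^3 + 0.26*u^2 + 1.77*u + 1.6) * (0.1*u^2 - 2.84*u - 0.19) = -0.106*u^5 + 3.0364*u^4 - 0.36*u^3 - 4.9162*u^2 - 4.8803*u - 0.304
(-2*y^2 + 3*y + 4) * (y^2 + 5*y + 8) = -2*y^4 - 7*y^3 + 3*y^2 + 44*y + 32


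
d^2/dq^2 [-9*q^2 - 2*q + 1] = -18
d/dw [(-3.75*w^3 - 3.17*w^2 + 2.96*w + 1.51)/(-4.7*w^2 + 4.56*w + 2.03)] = (17.625*w^4 - 34.2*w^3 - 23.3807*w^2 + 1.3238*w - 0.8768)/(22.09*w^4 - 42.864*w^3 + 1.7116*w^2 + 18.5136*w + 4.1209)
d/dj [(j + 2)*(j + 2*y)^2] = (j + 2*y)*(3*j + 2*y + 4)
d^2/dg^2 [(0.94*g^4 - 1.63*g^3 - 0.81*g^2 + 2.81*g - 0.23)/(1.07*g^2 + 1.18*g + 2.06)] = (2.152412*g^6 + 7.121064*g^5 + 20.284824*g^4 + 47.68545*g^3 + 33.227034*g^2 - 80.407608*g - 20.1623)/(1.225043*g^6 + 4.052946*g^5 + 11.545086*g^4 + 17.248768*g^3 + 22.226988*g^2 + 15.022344*g + 8.741816)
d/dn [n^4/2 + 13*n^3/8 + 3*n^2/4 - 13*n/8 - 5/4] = 2*n^3 + 39*n^2/8 + 3*n/2 - 13/8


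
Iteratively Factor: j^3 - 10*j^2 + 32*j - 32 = (j - 2)*(j^2 - 8*j + 16) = (j - 4)*(j - 2)*(j - 4)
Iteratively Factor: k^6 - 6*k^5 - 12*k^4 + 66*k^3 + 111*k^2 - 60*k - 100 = (k + 1)*(k^5 - 7*k^4 - 5*k^3 + 71*k^2 + 40*k - 100) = (k - 1)*(k + 1)*(k^4 - 6*k^3 - 11*k^2 + 60*k + 100) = (k - 5)*(k - 1)*(k + 1)*(k^3 - k^2 - 16*k - 20) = (k - 5)*(k - 1)*(k + 1)*(k + 2)*(k^2 - 3*k - 10) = (k - 5)*(k - 1)*(k + 1)*(k + 2)^2*(k - 5)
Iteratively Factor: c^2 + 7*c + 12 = (c + 3)*(c + 4)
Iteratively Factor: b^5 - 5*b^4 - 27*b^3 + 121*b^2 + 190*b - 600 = (b + 4)*(b^4 - 9*b^3 + 9*b^2 + 85*b - 150) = (b + 3)*(b + 4)*(b^3 - 12*b^2 + 45*b - 50) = (b - 2)*(b + 3)*(b + 4)*(b^2 - 10*b + 25) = (b - 5)*(b - 2)*(b + 3)*(b + 4)*(b - 5)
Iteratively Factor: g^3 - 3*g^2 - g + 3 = (g - 3)*(g^2 - 1) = (g - 3)*(g + 1)*(g - 1)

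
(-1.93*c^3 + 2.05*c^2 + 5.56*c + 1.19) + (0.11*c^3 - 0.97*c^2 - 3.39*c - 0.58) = -1.82*c^3 + 1.08*c^2 + 2.17*c + 0.61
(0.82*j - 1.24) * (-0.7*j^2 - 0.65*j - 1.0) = -0.574*j^3 + 0.335*j^2 - 0.0139999999999999*j + 1.24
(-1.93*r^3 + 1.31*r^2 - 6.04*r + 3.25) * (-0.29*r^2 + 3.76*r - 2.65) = 0.5597*r^5 - 7.6367*r^4 + 11.7917*r^3 - 27.1244*r^2 + 28.226*r - 8.6125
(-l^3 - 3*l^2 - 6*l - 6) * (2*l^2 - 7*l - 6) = -2*l^5 + l^4 + 15*l^3 + 48*l^2 + 78*l + 36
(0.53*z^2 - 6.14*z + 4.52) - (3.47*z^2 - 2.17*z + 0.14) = -2.94*z^2 - 3.97*z + 4.38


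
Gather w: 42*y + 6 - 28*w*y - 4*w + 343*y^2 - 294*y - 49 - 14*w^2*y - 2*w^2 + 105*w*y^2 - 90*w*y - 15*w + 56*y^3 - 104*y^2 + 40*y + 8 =w^2*(-14*y - 2) + w*(105*y^2 - 118*y - 19) + 56*y^3 + 239*y^2 - 212*y - 35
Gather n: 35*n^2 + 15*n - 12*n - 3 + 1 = 35*n^2 + 3*n - 2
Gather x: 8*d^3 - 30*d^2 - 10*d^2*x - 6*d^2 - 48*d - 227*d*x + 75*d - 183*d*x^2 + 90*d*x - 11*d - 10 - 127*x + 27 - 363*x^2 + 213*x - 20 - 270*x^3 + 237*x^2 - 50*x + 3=8*d^3 - 36*d^2 + 16*d - 270*x^3 + x^2*(-183*d - 126) + x*(-10*d^2 - 137*d + 36)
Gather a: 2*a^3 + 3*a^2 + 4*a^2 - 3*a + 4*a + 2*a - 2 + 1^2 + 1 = 2*a^3 + 7*a^2 + 3*a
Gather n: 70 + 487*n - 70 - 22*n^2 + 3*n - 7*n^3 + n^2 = -7*n^3 - 21*n^2 + 490*n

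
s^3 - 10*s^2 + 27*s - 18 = (s - 6)*(s - 3)*(s - 1)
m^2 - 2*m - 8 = (m - 4)*(m + 2)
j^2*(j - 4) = j^3 - 4*j^2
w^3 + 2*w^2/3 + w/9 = w*(w + 1/3)^2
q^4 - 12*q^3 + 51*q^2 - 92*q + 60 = (q - 5)*(q - 3)*(q - 2)^2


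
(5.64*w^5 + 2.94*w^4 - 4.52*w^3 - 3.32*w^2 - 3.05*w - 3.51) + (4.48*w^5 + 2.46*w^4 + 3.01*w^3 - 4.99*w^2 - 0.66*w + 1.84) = 10.12*w^5 + 5.4*w^4 - 1.51*w^3 - 8.31*w^2 - 3.71*w - 1.67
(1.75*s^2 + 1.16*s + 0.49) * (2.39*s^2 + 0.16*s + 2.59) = 4.1825*s^4 + 3.0524*s^3 + 5.8892*s^2 + 3.0828*s + 1.2691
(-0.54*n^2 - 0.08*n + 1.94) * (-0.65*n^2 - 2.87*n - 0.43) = 0.351*n^4 + 1.6018*n^3 - 0.7992*n^2 - 5.5334*n - 0.8342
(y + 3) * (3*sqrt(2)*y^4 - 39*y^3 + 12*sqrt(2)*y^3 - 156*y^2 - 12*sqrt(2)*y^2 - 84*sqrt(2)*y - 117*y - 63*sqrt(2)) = 3*sqrt(2)*y^5 - 39*y^4 + 21*sqrt(2)*y^4 - 273*y^3 + 24*sqrt(2)*y^3 - 585*y^2 - 120*sqrt(2)*y^2 - 315*sqrt(2)*y - 351*y - 189*sqrt(2)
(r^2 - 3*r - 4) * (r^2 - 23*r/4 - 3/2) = r^4 - 35*r^3/4 + 47*r^2/4 + 55*r/2 + 6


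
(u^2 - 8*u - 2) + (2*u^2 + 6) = 3*u^2 - 8*u + 4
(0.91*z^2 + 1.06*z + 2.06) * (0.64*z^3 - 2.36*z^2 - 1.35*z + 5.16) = 0.5824*z^5 - 1.4692*z^4 - 2.4117*z^3 - 1.597*z^2 + 2.6886*z + 10.6296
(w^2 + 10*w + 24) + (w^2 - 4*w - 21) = 2*w^2 + 6*w + 3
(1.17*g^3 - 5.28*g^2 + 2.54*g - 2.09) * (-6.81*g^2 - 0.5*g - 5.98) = -7.9677*g^5 + 35.3718*g^4 - 21.654*g^3 + 44.5373*g^2 - 14.1442*g + 12.4982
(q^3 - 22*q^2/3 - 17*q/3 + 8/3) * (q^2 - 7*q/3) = q^5 - 29*q^4/3 + 103*q^3/9 + 143*q^2/9 - 56*q/9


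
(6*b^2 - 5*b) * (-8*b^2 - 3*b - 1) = -48*b^4 + 22*b^3 + 9*b^2 + 5*b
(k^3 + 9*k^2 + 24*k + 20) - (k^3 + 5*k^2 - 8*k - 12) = 4*k^2 + 32*k + 32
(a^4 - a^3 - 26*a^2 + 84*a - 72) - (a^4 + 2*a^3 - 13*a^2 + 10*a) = -3*a^3 - 13*a^2 + 74*a - 72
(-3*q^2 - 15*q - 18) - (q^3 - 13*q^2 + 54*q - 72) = -q^3 + 10*q^2 - 69*q + 54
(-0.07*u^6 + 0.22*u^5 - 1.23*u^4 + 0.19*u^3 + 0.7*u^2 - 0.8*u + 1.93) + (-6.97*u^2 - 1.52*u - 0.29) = -0.07*u^6 + 0.22*u^5 - 1.23*u^4 + 0.19*u^3 - 6.27*u^2 - 2.32*u + 1.64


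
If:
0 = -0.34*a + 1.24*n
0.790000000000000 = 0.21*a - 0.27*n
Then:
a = 5.81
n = 1.59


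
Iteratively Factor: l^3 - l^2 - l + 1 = (l + 1)*(l^2 - 2*l + 1) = (l - 1)*(l + 1)*(l - 1)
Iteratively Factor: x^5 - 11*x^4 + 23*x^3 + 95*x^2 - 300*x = (x - 5)*(x^4 - 6*x^3 - 7*x^2 + 60*x) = (x - 5)*(x - 4)*(x^3 - 2*x^2 - 15*x) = (x - 5)^2*(x - 4)*(x^2 + 3*x) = x*(x - 5)^2*(x - 4)*(x + 3)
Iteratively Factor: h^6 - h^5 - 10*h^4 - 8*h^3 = (h)*(h^5 - h^4 - 10*h^3 - 8*h^2) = h^2*(h^4 - h^3 - 10*h^2 - 8*h) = h^3*(h^3 - h^2 - 10*h - 8) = h^3*(h + 1)*(h^2 - 2*h - 8) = h^3*(h - 4)*(h + 1)*(h + 2)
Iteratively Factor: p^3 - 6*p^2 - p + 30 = (p + 2)*(p^2 - 8*p + 15) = (p - 3)*(p + 2)*(p - 5)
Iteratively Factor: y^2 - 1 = (y + 1)*(y - 1)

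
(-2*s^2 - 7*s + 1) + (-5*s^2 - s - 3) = -7*s^2 - 8*s - 2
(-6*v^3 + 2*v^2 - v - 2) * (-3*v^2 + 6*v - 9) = 18*v^5 - 42*v^4 + 69*v^3 - 18*v^2 - 3*v + 18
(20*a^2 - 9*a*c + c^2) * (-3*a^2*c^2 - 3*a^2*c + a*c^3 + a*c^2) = -60*a^4*c^2 - 60*a^4*c + 47*a^3*c^3 + 47*a^3*c^2 - 12*a^2*c^4 - 12*a^2*c^3 + a*c^5 + a*c^4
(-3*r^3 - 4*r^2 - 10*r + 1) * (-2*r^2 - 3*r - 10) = 6*r^5 + 17*r^4 + 62*r^3 + 68*r^2 + 97*r - 10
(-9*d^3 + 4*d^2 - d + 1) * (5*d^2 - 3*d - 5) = -45*d^5 + 47*d^4 + 28*d^3 - 12*d^2 + 2*d - 5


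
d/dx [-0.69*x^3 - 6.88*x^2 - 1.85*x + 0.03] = -2.07*x^2 - 13.76*x - 1.85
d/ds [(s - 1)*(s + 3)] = 2*s + 2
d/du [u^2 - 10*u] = 2*u - 10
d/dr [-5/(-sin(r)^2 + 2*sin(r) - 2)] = 10*(1 - sin(r))*cos(r)/(sin(r)^2 - 2*sin(r) + 2)^2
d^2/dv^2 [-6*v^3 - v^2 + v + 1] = -36*v - 2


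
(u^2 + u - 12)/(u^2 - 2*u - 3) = (u + 4)/(u + 1)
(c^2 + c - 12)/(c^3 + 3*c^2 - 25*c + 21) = (c + 4)/(c^2 + 6*c - 7)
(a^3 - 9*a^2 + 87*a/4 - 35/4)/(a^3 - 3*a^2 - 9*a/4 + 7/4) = (a - 5)/(a + 1)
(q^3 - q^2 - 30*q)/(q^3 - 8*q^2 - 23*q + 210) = q/(q - 7)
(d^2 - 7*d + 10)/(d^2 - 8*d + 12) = (d - 5)/(d - 6)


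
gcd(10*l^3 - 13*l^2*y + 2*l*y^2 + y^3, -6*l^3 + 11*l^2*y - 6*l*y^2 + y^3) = 2*l^2 - 3*l*y + y^2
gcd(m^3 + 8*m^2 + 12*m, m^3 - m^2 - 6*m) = m^2 + 2*m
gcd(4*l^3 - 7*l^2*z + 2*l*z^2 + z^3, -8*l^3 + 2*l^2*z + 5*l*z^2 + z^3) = -4*l^2 + 3*l*z + z^2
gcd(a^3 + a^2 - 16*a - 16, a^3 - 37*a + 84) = a - 4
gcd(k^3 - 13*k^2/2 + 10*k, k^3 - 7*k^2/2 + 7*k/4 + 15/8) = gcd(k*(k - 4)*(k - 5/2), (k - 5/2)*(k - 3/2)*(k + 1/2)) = k - 5/2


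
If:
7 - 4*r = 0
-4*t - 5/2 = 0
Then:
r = 7/4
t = -5/8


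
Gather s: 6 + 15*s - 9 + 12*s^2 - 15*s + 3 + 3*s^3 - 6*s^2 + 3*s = 3*s^3 + 6*s^2 + 3*s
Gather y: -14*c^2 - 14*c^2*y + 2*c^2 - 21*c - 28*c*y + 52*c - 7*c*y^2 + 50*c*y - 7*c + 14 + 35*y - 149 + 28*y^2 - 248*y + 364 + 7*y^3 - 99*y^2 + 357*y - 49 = -12*c^2 + 24*c + 7*y^3 + y^2*(-7*c - 71) + y*(-14*c^2 + 22*c + 144) + 180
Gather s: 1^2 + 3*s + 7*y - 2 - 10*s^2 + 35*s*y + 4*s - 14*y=-10*s^2 + s*(35*y + 7) - 7*y - 1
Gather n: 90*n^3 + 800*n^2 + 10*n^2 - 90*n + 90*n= 90*n^3 + 810*n^2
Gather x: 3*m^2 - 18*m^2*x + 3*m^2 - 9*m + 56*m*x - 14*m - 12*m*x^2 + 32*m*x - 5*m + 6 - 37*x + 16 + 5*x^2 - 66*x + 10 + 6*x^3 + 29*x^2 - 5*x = 6*m^2 - 28*m + 6*x^3 + x^2*(34 - 12*m) + x*(-18*m^2 + 88*m - 108) + 32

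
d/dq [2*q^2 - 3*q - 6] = 4*q - 3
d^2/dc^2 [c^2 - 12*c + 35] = 2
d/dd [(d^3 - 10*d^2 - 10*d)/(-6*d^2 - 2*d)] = (-3*d^2 - 2*d - 20)/(2*(9*d^2 + 6*d + 1))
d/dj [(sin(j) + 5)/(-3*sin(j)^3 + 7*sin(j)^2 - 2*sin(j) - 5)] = (6*sin(j)^3 + 38*sin(j)^2 - 70*sin(j) + 5)*cos(j)/(3*sin(j)^3 - 7*sin(j)^2 + 2*sin(j) + 5)^2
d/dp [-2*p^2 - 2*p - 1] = -4*p - 2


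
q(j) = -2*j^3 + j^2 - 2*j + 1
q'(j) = -6*j^2 + 2*j - 2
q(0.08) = 0.85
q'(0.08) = -1.88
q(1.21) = -3.50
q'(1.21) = -8.36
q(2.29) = -22.35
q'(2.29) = -28.88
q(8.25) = -1070.47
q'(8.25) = -393.88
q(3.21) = -61.27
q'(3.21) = -57.40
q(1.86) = -12.13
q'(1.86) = -19.04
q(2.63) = -33.73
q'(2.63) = -38.24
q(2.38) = -25.06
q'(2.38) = -31.23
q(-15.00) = 7006.00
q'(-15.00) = -1382.00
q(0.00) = 1.00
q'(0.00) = -2.00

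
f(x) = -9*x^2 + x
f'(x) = 1 - 18*x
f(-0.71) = -5.25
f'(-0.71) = 13.78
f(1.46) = -17.72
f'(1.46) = -25.28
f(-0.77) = -6.11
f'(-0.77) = 14.86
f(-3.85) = -137.25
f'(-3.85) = 70.30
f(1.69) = -24.01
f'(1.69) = -29.42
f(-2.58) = -62.49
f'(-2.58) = 47.44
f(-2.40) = -54.24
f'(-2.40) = 44.20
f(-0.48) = -2.55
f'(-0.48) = 9.64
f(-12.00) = -1308.00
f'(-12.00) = 217.00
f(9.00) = -720.00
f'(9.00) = -161.00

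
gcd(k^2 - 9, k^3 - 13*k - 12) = k + 3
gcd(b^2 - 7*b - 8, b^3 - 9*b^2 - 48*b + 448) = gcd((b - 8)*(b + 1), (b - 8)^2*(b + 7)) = b - 8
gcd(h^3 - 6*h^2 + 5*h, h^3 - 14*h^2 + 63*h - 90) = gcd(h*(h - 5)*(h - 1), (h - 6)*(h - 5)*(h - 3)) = h - 5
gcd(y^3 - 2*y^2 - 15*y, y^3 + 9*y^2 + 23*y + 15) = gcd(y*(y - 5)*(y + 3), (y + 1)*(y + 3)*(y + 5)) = y + 3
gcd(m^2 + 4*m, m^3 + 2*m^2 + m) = m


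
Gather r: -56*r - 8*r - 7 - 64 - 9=-64*r - 80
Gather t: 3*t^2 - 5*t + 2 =3*t^2 - 5*t + 2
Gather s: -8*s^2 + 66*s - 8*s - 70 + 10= -8*s^2 + 58*s - 60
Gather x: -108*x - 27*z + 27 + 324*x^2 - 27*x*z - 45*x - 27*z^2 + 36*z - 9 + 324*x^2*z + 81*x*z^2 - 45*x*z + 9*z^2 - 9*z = x^2*(324*z + 324) + x*(81*z^2 - 72*z - 153) - 18*z^2 + 18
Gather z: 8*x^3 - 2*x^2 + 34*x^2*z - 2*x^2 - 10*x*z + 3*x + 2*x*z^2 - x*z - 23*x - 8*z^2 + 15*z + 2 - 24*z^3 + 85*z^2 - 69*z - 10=8*x^3 - 4*x^2 - 20*x - 24*z^3 + z^2*(2*x + 77) + z*(34*x^2 - 11*x - 54) - 8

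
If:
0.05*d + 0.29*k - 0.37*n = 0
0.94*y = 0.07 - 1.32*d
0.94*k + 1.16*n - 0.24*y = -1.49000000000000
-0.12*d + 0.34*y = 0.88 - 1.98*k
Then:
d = -2.16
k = -0.22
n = -0.46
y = 3.11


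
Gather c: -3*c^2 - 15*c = -3*c^2 - 15*c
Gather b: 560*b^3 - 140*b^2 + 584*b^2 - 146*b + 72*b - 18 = 560*b^3 + 444*b^2 - 74*b - 18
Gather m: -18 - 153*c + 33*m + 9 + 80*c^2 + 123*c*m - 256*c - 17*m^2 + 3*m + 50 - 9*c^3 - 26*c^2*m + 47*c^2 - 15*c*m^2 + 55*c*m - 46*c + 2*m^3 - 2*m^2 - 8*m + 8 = -9*c^3 + 127*c^2 - 455*c + 2*m^3 + m^2*(-15*c - 19) + m*(-26*c^2 + 178*c + 28) + 49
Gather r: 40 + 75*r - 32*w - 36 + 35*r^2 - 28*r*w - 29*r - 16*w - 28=35*r^2 + r*(46 - 28*w) - 48*w - 24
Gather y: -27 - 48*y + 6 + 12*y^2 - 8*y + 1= 12*y^2 - 56*y - 20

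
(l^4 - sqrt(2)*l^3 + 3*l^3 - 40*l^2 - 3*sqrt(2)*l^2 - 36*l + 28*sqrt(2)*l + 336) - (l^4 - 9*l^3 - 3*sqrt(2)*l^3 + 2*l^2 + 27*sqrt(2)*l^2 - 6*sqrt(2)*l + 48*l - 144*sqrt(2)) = 2*sqrt(2)*l^3 + 12*l^3 - 30*sqrt(2)*l^2 - 42*l^2 - 84*l + 34*sqrt(2)*l + 144*sqrt(2) + 336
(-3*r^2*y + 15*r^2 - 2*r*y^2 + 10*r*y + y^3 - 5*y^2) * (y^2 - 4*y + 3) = -3*r^2*y^3 + 27*r^2*y^2 - 69*r^2*y + 45*r^2 - 2*r*y^4 + 18*r*y^3 - 46*r*y^2 + 30*r*y + y^5 - 9*y^4 + 23*y^3 - 15*y^2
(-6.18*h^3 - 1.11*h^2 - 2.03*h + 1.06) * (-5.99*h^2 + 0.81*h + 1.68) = 37.0182*h^5 + 1.6431*h^4 + 0.8782*h^3 - 9.8585*h^2 - 2.5518*h + 1.7808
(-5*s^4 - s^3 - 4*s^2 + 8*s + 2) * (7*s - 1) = -35*s^5 - 2*s^4 - 27*s^3 + 60*s^2 + 6*s - 2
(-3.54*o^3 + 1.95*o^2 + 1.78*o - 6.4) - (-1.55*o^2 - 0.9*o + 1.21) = -3.54*o^3 + 3.5*o^2 + 2.68*o - 7.61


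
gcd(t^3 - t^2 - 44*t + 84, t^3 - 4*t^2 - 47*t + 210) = t^2 + t - 42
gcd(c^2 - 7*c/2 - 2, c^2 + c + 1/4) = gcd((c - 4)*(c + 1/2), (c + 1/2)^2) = c + 1/2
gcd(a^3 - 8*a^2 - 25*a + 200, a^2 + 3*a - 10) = a + 5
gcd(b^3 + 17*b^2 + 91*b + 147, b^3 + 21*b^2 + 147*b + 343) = b^2 + 14*b + 49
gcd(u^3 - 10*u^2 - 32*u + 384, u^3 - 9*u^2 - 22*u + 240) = u - 8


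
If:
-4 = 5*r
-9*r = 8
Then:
No Solution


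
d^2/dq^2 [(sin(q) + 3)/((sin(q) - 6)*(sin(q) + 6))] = (-sin(q)^5 - 12*sin(q)^4 - 214*sin(q)^3 - 414*sin(q)^2 - 1080*sin(q) + 216)/((sin(q) - 6)^3*(sin(q) + 6)^3)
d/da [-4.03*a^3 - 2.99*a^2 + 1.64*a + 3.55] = -12.09*a^2 - 5.98*a + 1.64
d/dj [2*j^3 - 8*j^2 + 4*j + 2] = 6*j^2 - 16*j + 4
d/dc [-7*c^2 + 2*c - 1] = 2 - 14*c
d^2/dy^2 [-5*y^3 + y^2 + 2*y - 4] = 2 - 30*y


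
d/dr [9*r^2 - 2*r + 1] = 18*r - 2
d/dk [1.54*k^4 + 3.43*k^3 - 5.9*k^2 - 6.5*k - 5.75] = 6.16*k^3 + 10.29*k^2 - 11.8*k - 6.5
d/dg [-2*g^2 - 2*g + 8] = -4*g - 2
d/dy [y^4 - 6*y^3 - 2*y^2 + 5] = 2*y*(2*y^2 - 9*y - 2)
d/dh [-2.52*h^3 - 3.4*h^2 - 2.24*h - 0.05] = -7.56*h^2 - 6.8*h - 2.24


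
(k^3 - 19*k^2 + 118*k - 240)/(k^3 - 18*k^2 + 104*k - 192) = (k - 5)/(k - 4)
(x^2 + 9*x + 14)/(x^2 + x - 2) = (x + 7)/(x - 1)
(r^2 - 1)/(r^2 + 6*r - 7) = (r + 1)/(r + 7)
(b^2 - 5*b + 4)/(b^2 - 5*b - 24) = (-b^2 + 5*b - 4)/(-b^2 + 5*b + 24)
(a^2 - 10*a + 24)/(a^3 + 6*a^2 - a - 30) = (a^2 - 10*a + 24)/(a^3 + 6*a^2 - a - 30)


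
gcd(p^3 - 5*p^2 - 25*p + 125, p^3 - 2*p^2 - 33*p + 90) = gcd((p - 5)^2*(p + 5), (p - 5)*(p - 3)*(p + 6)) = p - 5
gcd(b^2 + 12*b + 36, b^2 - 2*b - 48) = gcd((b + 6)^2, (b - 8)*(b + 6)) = b + 6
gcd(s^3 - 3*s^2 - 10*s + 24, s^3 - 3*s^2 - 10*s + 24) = s^3 - 3*s^2 - 10*s + 24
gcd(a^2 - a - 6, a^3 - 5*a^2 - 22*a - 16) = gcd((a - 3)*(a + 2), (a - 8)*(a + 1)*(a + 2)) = a + 2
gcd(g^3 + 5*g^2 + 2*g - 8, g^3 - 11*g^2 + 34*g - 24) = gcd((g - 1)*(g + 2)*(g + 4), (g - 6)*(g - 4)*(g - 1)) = g - 1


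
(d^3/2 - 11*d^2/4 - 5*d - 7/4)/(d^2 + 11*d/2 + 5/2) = (d^2 - 6*d - 7)/(2*(d + 5))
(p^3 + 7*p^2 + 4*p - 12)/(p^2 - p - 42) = (p^2 + p - 2)/(p - 7)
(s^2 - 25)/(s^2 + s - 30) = (s + 5)/(s + 6)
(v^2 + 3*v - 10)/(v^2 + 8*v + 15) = (v - 2)/(v + 3)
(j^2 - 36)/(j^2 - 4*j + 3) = (j^2 - 36)/(j^2 - 4*j + 3)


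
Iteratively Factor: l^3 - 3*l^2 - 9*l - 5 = (l - 5)*(l^2 + 2*l + 1) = (l - 5)*(l + 1)*(l + 1)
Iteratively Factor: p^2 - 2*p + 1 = (p - 1)*(p - 1)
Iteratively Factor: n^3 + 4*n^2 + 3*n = (n)*(n^2 + 4*n + 3) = n*(n + 1)*(n + 3)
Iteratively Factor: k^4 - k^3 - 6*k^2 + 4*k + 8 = (k - 2)*(k^3 + k^2 - 4*k - 4) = (k - 2)*(k + 1)*(k^2 - 4) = (k - 2)^2*(k + 1)*(k + 2)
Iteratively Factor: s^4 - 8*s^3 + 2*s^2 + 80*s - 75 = (s - 1)*(s^3 - 7*s^2 - 5*s + 75) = (s - 1)*(s + 3)*(s^2 - 10*s + 25) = (s - 5)*(s - 1)*(s + 3)*(s - 5)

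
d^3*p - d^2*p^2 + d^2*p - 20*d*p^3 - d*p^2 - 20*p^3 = (d - 5*p)*(d + 4*p)*(d*p + p)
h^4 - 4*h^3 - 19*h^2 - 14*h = h*(h - 7)*(h + 1)*(h + 2)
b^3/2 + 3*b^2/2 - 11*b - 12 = (b/2 + 1/2)*(b - 4)*(b + 6)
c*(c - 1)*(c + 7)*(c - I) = c^4 + 6*c^3 - I*c^3 - 7*c^2 - 6*I*c^2 + 7*I*c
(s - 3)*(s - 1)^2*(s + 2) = s^4 - 3*s^3 - 3*s^2 + 11*s - 6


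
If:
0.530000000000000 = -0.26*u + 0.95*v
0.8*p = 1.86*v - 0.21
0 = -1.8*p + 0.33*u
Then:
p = -0.42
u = -2.28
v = -0.07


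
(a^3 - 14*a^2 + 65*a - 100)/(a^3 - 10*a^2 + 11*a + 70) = (a^2 - 9*a + 20)/(a^2 - 5*a - 14)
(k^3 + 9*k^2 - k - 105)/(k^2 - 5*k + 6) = (k^2 + 12*k + 35)/(k - 2)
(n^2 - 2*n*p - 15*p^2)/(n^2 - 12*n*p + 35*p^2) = (-n - 3*p)/(-n + 7*p)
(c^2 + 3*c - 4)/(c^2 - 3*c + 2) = (c + 4)/(c - 2)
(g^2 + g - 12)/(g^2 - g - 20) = (g - 3)/(g - 5)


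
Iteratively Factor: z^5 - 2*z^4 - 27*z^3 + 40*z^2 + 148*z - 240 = (z + 3)*(z^4 - 5*z^3 - 12*z^2 + 76*z - 80) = (z + 3)*(z + 4)*(z^3 - 9*z^2 + 24*z - 20) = (z - 2)*(z + 3)*(z + 4)*(z^2 - 7*z + 10) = (z - 2)^2*(z + 3)*(z + 4)*(z - 5)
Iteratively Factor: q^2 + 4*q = (q + 4)*(q)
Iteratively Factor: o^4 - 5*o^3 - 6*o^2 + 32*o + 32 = (o - 4)*(o^3 - o^2 - 10*o - 8) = (o - 4)^2*(o^2 + 3*o + 2) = (o - 4)^2*(o + 1)*(o + 2)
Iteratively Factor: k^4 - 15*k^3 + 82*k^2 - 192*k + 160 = (k - 4)*(k^3 - 11*k^2 + 38*k - 40) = (k - 5)*(k - 4)*(k^2 - 6*k + 8) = (k - 5)*(k - 4)*(k - 2)*(k - 4)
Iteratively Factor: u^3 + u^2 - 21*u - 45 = (u - 5)*(u^2 + 6*u + 9) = (u - 5)*(u + 3)*(u + 3)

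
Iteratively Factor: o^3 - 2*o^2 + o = (o)*(o^2 - 2*o + 1) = o*(o - 1)*(o - 1)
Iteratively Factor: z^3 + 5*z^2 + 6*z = (z + 3)*(z^2 + 2*z) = z*(z + 3)*(z + 2)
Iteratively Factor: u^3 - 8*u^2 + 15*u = (u - 3)*(u^2 - 5*u) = (u - 5)*(u - 3)*(u)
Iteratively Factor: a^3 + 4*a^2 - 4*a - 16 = (a - 2)*(a^2 + 6*a + 8) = (a - 2)*(a + 4)*(a + 2)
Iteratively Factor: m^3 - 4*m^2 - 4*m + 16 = (m - 2)*(m^2 - 2*m - 8) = (m - 4)*(m - 2)*(m + 2)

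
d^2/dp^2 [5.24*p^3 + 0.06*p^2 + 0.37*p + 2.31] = 31.44*p + 0.12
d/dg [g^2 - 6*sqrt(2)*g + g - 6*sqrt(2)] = 2*g - 6*sqrt(2) + 1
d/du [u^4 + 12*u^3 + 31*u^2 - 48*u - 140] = 4*u^3 + 36*u^2 + 62*u - 48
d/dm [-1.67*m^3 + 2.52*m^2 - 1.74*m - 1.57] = -5.01*m^2 + 5.04*m - 1.74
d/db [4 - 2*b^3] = -6*b^2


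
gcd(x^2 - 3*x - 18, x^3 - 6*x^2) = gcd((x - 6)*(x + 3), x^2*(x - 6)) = x - 6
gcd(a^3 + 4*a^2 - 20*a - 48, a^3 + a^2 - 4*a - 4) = a + 2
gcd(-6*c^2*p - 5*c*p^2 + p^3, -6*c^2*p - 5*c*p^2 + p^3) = -6*c^2*p - 5*c*p^2 + p^3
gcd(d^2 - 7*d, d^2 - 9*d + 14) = d - 7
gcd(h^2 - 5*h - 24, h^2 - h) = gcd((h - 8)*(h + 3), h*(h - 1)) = 1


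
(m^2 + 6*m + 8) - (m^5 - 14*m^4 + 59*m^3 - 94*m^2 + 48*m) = -m^5 + 14*m^4 - 59*m^3 + 95*m^2 - 42*m + 8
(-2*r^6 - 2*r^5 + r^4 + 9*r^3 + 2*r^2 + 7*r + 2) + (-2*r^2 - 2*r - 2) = -2*r^6 - 2*r^5 + r^4 + 9*r^3 + 5*r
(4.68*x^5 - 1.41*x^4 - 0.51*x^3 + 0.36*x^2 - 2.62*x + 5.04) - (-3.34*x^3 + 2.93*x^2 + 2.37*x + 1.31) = 4.68*x^5 - 1.41*x^4 + 2.83*x^3 - 2.57*x^2 - 4.99*x + 3.73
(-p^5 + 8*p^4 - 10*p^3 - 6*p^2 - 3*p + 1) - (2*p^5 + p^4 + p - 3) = -3*p^5 + 7*p^4 - 10*p^3 - 6*p^2 - 4*p + 4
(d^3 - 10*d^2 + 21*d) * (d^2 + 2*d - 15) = d^5 - 8*d^4 - 14*d^3 + 192*d^2 - 315*d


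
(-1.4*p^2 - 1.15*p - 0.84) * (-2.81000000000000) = 3.934*p^2 + 3.2315*p + 2.3604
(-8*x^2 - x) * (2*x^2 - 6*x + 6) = -16*x^4 + 46*x^3 - 42*x^2 - 6*x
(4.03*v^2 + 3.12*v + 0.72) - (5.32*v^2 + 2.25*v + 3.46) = -1.29*v^2 + 0.87*v - 2.74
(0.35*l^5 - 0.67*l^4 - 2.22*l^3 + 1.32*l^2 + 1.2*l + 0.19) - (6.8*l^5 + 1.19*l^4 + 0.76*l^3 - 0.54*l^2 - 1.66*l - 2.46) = -6.45*l^5 - 1.86*l^4 - 2.98*l^3 + 1.86*l^2 + 2.86*l + 2.65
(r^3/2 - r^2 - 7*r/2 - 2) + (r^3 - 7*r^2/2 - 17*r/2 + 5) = 3*r^3/2 - 9*r^2/2 - 12*r + 3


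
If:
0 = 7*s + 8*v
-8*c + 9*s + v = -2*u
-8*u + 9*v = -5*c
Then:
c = -197*v/189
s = -8*v/7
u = 179*v/378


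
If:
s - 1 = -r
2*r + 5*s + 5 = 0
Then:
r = 10/3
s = -7/3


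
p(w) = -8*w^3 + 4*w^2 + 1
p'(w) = -24*w^2 + 8*w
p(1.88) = -38.02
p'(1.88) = -69.79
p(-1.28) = 24.33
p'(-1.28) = -49.56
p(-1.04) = 14.33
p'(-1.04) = -34.28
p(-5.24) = 1261.85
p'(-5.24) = -700.90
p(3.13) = -205.13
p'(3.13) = -210.09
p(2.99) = -177.09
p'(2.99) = -190.64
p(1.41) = -13.47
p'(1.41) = -36.43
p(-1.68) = 50.22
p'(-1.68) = -81.18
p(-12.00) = 14401.00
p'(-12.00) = -3552.00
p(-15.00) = 27901.00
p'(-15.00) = -5520.00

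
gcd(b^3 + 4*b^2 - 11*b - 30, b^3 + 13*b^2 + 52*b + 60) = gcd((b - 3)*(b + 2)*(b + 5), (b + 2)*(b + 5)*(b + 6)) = b^2 + 7*b + 10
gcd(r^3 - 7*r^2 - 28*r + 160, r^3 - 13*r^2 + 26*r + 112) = r - 8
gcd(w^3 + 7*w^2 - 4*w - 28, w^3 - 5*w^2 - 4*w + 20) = w^2 - 4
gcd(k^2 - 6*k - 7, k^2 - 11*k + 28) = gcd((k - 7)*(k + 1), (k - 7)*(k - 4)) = k - 7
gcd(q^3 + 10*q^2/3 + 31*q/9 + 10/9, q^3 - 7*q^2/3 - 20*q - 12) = q + 2/3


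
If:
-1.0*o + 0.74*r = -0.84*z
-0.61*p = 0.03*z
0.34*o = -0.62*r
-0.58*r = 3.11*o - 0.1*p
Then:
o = 0.00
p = 0.00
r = 0.00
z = 0.00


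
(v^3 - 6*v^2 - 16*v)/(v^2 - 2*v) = (v^2 - 6*v - 16)/(v - 2)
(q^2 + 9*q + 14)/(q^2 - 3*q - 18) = (q^2 + 9*q + 14)/(q^2 - 3*q - 18)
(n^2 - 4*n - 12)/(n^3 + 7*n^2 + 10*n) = (n - 6)/(n*(n + 5))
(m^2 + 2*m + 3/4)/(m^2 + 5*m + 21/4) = (2*m + 1)/(2*m + 7)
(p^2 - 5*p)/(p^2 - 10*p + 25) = p/(p - 5)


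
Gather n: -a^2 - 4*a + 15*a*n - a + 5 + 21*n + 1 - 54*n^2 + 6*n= -a^2 - 5*a - 54*n^2 + n*(15*a + 27) + 6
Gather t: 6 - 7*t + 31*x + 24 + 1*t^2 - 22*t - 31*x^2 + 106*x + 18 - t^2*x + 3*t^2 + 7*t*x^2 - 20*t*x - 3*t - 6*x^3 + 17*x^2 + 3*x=t^2*(4 - x) + t*(7*x^2 - 20*x - 32) - 6*x^3 - 14*x^2 + 140*x + 48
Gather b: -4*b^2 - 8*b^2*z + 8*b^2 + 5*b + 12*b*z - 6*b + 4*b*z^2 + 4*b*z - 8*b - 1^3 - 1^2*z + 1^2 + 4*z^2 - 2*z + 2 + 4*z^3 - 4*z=b^2*(4 - 8*z) + b*(4*z^2 + 16*z - 9) + 4*z^3 + 4*z^2 - 7*z + 2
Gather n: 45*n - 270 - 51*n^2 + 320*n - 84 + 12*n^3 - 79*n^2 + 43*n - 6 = 12*n^3 - 130*n^2 + 408*n - 360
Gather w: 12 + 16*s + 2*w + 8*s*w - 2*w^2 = 16*s - 2*w^2 + w*(8*s + 2) + 12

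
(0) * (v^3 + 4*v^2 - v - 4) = 0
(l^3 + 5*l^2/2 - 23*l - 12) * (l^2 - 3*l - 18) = l^5 - l^4/2 - 97*l^3/2 + 12*l^2 + 450*l + 216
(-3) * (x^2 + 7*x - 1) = -3*x^2 - 21*x + 3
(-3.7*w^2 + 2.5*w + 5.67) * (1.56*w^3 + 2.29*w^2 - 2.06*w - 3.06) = -5.772*w^5 - 4.573*w^4 + 22.1922*w^3 + 19.1563*w^2 - 19.3302*w - 17.3502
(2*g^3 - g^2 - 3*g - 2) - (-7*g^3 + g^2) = 9*g^3 - 2*g^2 - 3*g - 2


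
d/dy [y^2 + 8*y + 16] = 2*y + 8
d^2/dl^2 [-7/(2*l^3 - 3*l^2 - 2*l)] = 14*(3*l*(2*l - 1)*(-2*l^2 + 3*l + 2) + 4*(-3*l^2 + 3*l + 1)^2)/(l^3*(-2*l^2 + 3*l + 2)^3)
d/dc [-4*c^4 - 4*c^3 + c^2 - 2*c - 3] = -16*c^3 - 12*c^2 + 2*c - 2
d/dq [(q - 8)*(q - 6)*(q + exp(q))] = (q - 8)*(q - 6)*(exp(q) + 1) + (q - 8)*(q + exp(q)) + (q - 6)*(q + exp(q))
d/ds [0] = 0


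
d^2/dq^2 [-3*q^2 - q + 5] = -6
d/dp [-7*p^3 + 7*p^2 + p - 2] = -21*p^2 + 14*p + 1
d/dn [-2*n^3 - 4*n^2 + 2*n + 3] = -6*n^2 - 8*n + 2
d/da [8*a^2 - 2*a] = 16*a - 2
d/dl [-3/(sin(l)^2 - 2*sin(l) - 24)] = 6*(sin(l) - 1)*cos(l)/((sin(l) - 6)^2*(sin(l) + 4)^2)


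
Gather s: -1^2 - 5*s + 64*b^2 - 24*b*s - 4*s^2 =64*b^2 - 4*s^2 + s*(-24*b - 5) - 1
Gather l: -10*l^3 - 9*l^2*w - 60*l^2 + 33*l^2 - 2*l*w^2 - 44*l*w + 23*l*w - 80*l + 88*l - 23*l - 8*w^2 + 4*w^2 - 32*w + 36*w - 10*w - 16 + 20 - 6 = -10*l^3 + l^2*(-9*w - 27) + l*(-2*w^2 - 21*w - 15) - 4*w^2 - 6*w - 2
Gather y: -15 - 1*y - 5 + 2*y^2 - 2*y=2*y^2 - 3*y - 20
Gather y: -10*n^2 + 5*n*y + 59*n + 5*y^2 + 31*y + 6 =-10*n^2 + 59*n + 5*y^2 + y*(5*n + 31) + 6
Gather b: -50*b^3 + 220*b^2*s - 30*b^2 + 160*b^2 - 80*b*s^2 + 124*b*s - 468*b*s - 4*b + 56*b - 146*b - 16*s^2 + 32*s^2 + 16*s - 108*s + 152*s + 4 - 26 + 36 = -50*b^3 + b^2*(220*s + 130) + b*(-80*s^2 - 344*s - 94) + 16*s^2 + 60*s + 14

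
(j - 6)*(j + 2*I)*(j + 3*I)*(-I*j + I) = -I*j^4 + 5*j^3 + 7*I*j^3 - 35*j^2 + 30*j - 42*I*j + 36*I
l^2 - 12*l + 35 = (l - 7)*(l - 5)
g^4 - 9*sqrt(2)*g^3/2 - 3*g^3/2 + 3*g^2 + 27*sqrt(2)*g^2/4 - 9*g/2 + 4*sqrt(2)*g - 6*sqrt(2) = (g - 3/2)*(g - 4*sqrt(2))*(g - sqrt(2))*(g + sqrt(2)/2)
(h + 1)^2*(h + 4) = h^3 + 6*h^2 + 9*h + 4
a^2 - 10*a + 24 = (a - 6)*(a - 4)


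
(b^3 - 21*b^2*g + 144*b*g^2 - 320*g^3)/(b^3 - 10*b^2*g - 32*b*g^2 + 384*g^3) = (b - 5*g)/(b + 6*g)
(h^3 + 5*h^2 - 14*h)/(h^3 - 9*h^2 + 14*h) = (h + 7)/(h - 7)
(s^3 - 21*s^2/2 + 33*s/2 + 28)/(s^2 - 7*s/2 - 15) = (-2*s^3 + 21*s^2 - 33*s - 56)/(-2*s^2 + 7*s + 30)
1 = 1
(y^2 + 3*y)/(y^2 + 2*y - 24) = y*(y + 3)/(y^2 + 2*y - 24)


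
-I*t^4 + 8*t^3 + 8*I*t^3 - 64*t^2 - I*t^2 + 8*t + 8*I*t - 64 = (t - 8)*(t - I)*(t + 8*I)*(-I*t + 1)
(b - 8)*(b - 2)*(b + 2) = b^3 - 8*b^2 - 4*b + 32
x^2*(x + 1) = x^3 + x^2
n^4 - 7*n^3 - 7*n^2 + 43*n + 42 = (n - 7)*(n - 3)*(n + 1)*(n + 2)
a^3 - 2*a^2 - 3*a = a*(a - 3)*(a + 1)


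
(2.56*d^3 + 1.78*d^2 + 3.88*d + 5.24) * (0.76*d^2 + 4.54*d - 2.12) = 1.9456*d^5 + 12.9752*d^4 + 5.6028*d^3 + 17.824*d^2 + 15.564*d - 11.1088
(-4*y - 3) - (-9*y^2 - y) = 9*y^2 - 3*y - 3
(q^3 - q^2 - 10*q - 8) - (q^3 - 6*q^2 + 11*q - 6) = 5*q^2 - 21*q - 2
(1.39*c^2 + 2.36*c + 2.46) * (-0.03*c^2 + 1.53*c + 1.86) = -0.0417*c^4 + 2.0559*c^3 + 6.1224*c^2 + 8.1534*c + 4.5756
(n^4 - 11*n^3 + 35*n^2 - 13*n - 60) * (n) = n^5 - 11*n^4 + 35*n^3 - 13*n^2 - 60*n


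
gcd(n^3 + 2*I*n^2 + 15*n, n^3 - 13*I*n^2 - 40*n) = n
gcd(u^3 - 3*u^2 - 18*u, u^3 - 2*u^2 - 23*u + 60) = 1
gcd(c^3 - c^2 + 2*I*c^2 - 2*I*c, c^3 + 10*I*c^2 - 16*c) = c^2 + 2*I*c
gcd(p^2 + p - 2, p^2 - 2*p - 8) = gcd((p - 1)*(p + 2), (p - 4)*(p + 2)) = p + 2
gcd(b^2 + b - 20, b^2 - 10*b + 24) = b - 4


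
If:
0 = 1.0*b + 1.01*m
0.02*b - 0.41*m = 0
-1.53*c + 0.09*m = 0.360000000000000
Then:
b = 0.00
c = -0.24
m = 0.00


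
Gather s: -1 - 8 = -9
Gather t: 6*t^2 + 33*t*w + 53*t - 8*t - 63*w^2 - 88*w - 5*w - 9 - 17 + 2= 6*t^2 + t*(33*w + 45) - 63*w^2 - 93*w - 24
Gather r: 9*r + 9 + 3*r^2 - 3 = 3*r^2 + 9*r + 6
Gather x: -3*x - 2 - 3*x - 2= -6*x - 4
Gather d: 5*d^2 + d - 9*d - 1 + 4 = 5*d^2 - 8*d + 3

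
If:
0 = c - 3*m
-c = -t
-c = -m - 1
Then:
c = 3/2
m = 1/2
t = 3/2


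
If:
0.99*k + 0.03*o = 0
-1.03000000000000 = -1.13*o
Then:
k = -0.03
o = 0.91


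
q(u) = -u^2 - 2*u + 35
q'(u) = -2*u - 2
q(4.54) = 5.31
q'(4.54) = -11.08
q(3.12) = 19.03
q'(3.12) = -8.24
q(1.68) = 28.82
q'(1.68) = -5.36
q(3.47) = 16.02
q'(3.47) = -8.94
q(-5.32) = 17.34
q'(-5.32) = 8.64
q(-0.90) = 35.99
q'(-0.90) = -0.20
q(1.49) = 29.80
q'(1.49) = -4.98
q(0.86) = 32.54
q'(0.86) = -3.72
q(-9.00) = -28.00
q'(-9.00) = 16.00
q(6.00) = -13.00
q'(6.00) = -14.00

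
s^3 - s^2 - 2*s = s*(s - 2)*(s + 1)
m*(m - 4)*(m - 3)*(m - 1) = m^4 - 8*m^3 + 19*m^2 - 12*m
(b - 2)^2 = b^2 - 4*b + 4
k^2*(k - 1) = k^3 - k^2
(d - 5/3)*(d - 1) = d^2 - 8*d/3 + 5/3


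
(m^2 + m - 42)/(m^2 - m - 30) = (m + 7)/(m + 5)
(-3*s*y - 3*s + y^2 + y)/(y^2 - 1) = (-3*s + y)/(y - 1)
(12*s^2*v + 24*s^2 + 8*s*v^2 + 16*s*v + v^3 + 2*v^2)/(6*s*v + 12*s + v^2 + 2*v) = 2*s + v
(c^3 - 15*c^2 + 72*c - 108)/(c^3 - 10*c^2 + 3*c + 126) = (c^2 - 9*c + 18)/(c^2 - 4*c - 21)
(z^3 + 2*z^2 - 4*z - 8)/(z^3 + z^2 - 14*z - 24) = (z^2 - 4)/(z^2 - z - 12)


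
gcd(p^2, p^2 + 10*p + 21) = 1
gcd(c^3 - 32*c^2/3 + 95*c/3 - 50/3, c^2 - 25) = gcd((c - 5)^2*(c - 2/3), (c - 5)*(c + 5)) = c - 5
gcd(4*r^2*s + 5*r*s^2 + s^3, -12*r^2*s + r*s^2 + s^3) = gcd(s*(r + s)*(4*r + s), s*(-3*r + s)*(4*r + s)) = 4*r*s + s^2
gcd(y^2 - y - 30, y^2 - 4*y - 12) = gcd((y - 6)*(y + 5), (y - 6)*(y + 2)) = y - 6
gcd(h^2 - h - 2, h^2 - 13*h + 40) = 1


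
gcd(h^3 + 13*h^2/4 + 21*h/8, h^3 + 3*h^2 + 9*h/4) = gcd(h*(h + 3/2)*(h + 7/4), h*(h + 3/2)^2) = h^2 + 3*h/2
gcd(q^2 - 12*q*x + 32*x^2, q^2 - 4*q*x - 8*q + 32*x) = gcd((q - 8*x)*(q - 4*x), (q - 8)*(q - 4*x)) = -q + 4*x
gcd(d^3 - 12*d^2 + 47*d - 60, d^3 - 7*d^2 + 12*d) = d^2 - 7*d + 12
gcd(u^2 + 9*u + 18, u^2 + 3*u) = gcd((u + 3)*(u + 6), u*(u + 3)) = u + 3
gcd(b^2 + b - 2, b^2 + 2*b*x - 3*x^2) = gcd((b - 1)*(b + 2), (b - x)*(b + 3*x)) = 1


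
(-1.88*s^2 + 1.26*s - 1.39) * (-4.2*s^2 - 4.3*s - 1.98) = 7.896*s^4 + 2.792*s^3 + 4.1424*s^2 + 3.4822*s + 2.7522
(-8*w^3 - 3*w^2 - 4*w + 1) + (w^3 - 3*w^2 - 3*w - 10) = -7*w^3 - 6*w^2 - 7*w - 9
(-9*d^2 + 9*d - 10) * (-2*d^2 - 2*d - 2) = 18*d^4 + 20*d^2 + 2*d + 20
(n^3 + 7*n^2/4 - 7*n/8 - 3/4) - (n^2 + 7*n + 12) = n^3 + 3*n^2/4 - 63*n/8 - 51/4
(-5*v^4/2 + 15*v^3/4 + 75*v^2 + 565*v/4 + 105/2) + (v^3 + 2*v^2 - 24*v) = -5*v^4/2 + 19*v^3/4 + 77*v^2 + 469*v/4 + 105/2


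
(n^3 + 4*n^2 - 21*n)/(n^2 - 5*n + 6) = n*(n + 7)/(n - 2)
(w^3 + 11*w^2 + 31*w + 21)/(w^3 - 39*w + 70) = (w^2 + 4*w + 3)/(w^2 - 7*w + 10)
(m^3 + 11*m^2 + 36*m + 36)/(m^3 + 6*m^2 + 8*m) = (m^2 + 9*m + 18)/(m*(m + 4))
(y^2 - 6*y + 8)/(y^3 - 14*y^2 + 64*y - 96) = (y - 2)/(y^2 - 10*y + 24)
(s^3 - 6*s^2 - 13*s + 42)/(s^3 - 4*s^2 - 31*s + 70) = (s + 3)/(s + 5)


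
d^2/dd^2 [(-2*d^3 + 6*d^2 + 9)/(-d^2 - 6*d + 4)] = 2*(116*d^3 - 243*d^2 - 66*d - 456)/(d^6 + 18*d^5 + 96*d^4 + 72*d^3 - 384*d^2 + 288*d - 64)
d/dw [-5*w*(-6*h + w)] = 30*h - 10*w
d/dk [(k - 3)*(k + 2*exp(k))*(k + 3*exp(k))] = 5*k^2*exp(k) + 3*k^2 + 12*k*exp(2*k) - 5*k*exp(k) - 6*k - 30*exp(2*k) - 15*exp(k)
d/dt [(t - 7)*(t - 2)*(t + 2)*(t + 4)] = 4*t^3 - 9*t^2 - 64*t + 12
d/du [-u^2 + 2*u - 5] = 2 - 2*u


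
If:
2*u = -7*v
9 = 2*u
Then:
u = 9/2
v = -9/7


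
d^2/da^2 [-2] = 0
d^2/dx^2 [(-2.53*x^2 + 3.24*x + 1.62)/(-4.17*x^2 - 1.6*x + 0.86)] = (-146.440392*x^3 - 114.581592*x^2 - 134.567568*x - 25.087792)/(72.511713*x^6 + 83.46672*x^5 - 12.837762*x^4 - 30.33152*x^3 + 2.647596*x^2 + 3.55008*x - 0.636056)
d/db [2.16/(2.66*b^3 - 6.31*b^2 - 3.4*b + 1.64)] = (-17.2368*b^2 + 27.2592*b + 7.344)/(2.66*b^3 - 6.31*b^2 - 3.4*b + 1.64)^2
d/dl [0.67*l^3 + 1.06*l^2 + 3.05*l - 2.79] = 2.01*l^2 + 2.12*l + 3.05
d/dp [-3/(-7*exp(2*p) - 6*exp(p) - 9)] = (-42*exp(p) - 18)*exp(p)/(7*exp(2*p) + 6*exp(p) + 9)^2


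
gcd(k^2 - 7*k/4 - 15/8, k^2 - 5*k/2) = k - 5/2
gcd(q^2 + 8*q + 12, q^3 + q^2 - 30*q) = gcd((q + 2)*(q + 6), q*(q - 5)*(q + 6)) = q + 6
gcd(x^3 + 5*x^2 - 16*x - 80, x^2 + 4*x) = x + 4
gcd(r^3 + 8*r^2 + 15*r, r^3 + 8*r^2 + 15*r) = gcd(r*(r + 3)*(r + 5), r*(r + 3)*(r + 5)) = r^3 + 8*r^2 + 15*r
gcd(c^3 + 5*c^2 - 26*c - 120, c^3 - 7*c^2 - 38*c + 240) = c^2 + c - 30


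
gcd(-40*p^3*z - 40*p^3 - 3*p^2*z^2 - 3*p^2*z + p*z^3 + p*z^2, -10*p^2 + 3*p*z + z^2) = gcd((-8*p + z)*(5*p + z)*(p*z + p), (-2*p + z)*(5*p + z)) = 5*p + z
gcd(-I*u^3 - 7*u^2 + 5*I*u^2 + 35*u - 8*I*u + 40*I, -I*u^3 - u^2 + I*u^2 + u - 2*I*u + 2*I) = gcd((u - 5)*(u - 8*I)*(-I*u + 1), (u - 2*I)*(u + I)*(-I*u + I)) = u + I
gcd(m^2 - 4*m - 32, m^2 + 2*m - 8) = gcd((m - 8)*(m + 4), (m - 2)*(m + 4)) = m + 4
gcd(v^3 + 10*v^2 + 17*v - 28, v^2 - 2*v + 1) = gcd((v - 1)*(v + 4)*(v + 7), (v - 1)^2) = v - 1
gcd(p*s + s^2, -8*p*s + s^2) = s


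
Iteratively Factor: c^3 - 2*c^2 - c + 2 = (c - 2)*(c^2 - 1) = (c - 2)*(c + 1)*(c - 1)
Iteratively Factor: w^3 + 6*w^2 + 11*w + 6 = (w + 2)*(w^2 + 4*w + 3) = (w + 1)*(w + 2)*(w + 3)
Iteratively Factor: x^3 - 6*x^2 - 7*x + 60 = (x - 4)*(x^2 - 2*x - 15) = (x - 4)*(x + 3)*(x - 5)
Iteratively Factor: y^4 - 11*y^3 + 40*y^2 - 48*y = (y - 4)*(y^3 - 7*y^2 + 12*y) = (y - 4)*(y - 3)*(y^2 - 4*y) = y*(y - 4)*(y - 3)*(y - 4)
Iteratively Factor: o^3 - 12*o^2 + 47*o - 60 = (o - 5)*(o^2 - 7*o + 12) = (o - 5)*(o - 4)*(o - 3)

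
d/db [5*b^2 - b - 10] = 10*b - 1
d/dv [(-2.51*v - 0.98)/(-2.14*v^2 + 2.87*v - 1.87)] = (-5.3714*v^2 - 4.1944*v + 7.5063)/(4.5796*v^4 - 12.2836*v^3 + 16.2405*v^2 - 10.7338*v + 3.4969)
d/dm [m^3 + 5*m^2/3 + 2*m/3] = 3*m^2 + 10*m/3 + 2/3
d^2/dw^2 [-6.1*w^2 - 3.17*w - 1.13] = -12.2000000000000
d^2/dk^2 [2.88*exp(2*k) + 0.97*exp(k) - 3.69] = (11.52*exp(k) + 0.97)*exp(k)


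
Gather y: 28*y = 28*y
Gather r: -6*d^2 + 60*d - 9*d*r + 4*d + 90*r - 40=-6*d^2 + 64*d + r*(90 - 9*d) - 40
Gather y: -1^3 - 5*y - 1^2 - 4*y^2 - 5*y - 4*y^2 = -8*y^2 - 10*y - 2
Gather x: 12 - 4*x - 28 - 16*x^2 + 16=-16*x^2 - 4*x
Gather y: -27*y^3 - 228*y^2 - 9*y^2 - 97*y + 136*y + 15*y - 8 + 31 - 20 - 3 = -27*y^3 - 237*y^2 + 54*y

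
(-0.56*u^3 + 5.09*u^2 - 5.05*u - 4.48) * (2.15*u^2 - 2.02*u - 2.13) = -1.204*u^5 + 12.0747*u^4 - 19.9465*u^3 - 10.2727*u^2 + 19.8061*u + 9.5424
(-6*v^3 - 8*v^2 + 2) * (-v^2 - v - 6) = 6*v^5 + 14*v^4 + 44*v^3 + 46*v^2 - 2*v - 12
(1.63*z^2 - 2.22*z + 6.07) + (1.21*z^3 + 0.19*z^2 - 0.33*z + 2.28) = 1.21*z^3 + 1.82*z^2 - 2.55*z + 8.35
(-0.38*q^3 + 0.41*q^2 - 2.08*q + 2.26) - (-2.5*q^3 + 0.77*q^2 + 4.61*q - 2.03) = 2.12*q^3 - 0.36*q^2 - 6.69*q + 4.29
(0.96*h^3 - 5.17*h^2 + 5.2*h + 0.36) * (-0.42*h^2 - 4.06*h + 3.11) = -0.4032*h^5 - 1.7262*h^4 + 21.7918*h^3 - 37.3419*h^2 + 14.7104*h + 1.1196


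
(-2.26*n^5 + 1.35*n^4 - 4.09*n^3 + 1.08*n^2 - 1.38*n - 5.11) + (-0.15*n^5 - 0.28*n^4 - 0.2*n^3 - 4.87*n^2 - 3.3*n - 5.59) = -2.41*n^5 + 1.07*n^4 - 4.29*n^3 - 3.79*n^2 - 4.68*n - 10.7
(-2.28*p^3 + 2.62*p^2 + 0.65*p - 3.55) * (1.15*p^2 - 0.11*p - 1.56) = -2.622*p^5 + 3.2638*p^4 + 4.0161*p^3 - 8.2412*p^2 - 0.6235*p + 5.538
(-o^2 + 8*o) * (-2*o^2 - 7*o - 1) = 2*o^4 - 9*o^3 - 55*o^2 - 8*o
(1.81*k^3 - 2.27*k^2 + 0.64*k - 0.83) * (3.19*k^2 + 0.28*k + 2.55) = 5.7739*k^5 - 6.7345*k^4 + 6.0215*k^3 - 8.257*k^2 + 1.3996*k - 2.1165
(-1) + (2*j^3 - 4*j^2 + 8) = 2*j^3 - 4*j^2 + 7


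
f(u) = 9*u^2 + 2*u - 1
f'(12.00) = 218.00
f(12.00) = 1319.00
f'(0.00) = 2.00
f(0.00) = -1.00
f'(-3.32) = -57.76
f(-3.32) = 91.56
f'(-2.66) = -45.88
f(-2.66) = 57.36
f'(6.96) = 127.28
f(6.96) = 448.89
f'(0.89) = 18.02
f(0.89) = 7.91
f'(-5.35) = -94.30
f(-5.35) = 245.90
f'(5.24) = 96.32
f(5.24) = 256.60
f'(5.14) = 94.52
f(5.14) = 247.06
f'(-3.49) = -60.82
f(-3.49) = 101.64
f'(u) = 18*u + 2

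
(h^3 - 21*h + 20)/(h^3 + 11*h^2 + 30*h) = (h^2 - 5*h + 4)/(h*(h + 6))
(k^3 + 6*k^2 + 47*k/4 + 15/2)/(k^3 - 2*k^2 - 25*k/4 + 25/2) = (2*k^2 + 7*k + 6)/(2*k^2 - 9*k + 10)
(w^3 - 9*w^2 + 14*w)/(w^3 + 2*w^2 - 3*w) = (w^2 - 9*w + 14)/(w^2 + 2*w - 3)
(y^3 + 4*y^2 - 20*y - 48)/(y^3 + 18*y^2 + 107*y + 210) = (y^2 - 2*y - 8)/(y^2 + 12*y + 35)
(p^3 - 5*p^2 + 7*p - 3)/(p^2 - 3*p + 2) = (p^2 - 4*p + 3)/(p - 2)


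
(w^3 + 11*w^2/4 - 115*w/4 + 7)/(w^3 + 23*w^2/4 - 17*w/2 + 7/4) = (w - 4)/(w - 1)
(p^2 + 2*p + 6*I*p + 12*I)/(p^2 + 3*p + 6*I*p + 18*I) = (p + 2)/(p + 3)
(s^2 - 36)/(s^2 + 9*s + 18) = (s - 6)/(s + 3)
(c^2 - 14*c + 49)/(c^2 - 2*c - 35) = (c - 7)/(c + 5)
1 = 1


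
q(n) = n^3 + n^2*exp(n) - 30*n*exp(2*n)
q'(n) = n^2*exp(n) + 3*n^2 - 60*n*exp(2*n) + 2*n*exp(n) - 30*exp(2*n)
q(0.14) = -5.53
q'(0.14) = -50.40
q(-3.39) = -38.46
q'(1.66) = -3544.56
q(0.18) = -7.70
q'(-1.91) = 12.77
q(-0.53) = 5.53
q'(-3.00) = 27.52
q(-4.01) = -64.15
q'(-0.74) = 4.48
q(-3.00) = -26.33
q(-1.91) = -5.17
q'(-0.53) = 1.01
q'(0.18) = -57.91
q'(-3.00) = 27.52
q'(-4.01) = 48.46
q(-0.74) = 4.91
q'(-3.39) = 34.83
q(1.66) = -1358.42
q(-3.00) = -26.33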